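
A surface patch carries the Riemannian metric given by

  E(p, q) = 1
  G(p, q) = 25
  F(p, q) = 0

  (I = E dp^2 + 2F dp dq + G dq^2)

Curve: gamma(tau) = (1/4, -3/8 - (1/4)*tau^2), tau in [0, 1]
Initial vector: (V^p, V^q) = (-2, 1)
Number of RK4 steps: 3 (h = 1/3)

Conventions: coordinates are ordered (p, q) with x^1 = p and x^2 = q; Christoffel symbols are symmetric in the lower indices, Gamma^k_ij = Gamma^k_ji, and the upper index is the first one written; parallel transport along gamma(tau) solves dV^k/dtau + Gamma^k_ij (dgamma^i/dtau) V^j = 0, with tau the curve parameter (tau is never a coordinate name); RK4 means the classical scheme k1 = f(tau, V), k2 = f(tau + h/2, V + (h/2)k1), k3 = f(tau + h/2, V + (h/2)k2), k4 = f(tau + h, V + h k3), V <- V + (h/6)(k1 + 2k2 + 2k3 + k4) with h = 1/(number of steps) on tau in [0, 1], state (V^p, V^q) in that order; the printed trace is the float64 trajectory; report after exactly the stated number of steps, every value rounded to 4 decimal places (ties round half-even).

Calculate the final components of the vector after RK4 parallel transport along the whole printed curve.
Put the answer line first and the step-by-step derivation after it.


Answer: V^p = -2.0000, V^q = 1.0000

gamma'(tau) = (0, -(1/2)*tau); f(tau, V)^k = -Gamma^k_ij(gamma(tau)) gamma'^i(tau) V^j; h = 1/3; intermediate values shown to 6 dp
curve data and Christoffel symbols at the stage parameters:
  tau = 0.000000: gamma = (0.250000, -0.375000), gamma' = (0.000000, 0.000000); Gamma_ppp = 0.000000, Gamma_ppq = 0.000000, Gamma_pqq = 0.000000, Gamma_qpp = 0.000000, Gamma_qpq = 0.000000, Gamma_qqq = 0.000000
  tau = 0.166667: gamma = (0.250000, -0.381944), gamma' = (0.000000, -0.083333); Gamma_ppp = 0.000000, Gamma_ppq = 0.000000, Gamma_pqq = 0.000000, Gamma_qpp = 0.000000, Gamma_qpq = 0.000000, Gamma_qqq = 0.000000
  tau = 0.333333: gamma = (0.250000, -0.402778), gamma' = (0.000000, -0.166667); Gamma_ppp = 0.000000, Gamma_ppq = 0.000000, Gamma_pqq = 0.000000, Gamma_qpp = 0.000000, Gamma_qpq = 0.000000, Gamma_qqq = 0.000000
  tau = 0.500000: gamma = (0.250000, -0.437500), gamma' = (0.000000, -0.250000); Gamma_ppp = 0.000000, Gamma_ppq = 0.000000, Gamma_pqq = 0.000000, Gamma_qpp = 0.000000, Gamma_qpq = 0.000000, Gamma_qqq = 0.000000
  tau = 0.666667: gamma = (0.250000, -0.486111), gamma' = (0.000000, -0.333333); Gamma_ppp = 0.000000, Gamma_ppq = 0.000000, Gamma_pqq = 0.000000, Gamma_qpp = 0.000000, Gamma_qpq = 0.000000, Gamma_qqq = 0.000000
  tau = 0.833333: gamma = (0.250000, -0.548611), gamma' = (0.000000, -0.416667); Gamma_ppp = 0.000000, Gamma_ppq = 0.000000, Gamma_pqq = 0.000000, Gamma_qpp = 0.000000, Gamma_qpq = 0.000000, Gamma_qqq = 0.000000
  tau = 1.000000: gamma = (0.250000, -0.625000), gamma' = (0.000000, -0.500000); Gamma_ppp = 0.000000, Gamma_ppq = 0.000000, Gamma_pqq = 0.000000, Gamma_qpp = 0.000000, Gamma_qpq = 0.000000, Gamma_qqq = 0.000000
step 0: V^p = -2.0000, V^q = 1.0000
step 1: k1 = (0.000000, 0.000000), k2 = (0.000000, 0.000000), k3 = (0.000000, 0.000000), k4 = (0.000000, 0.000000); V <- V + (h/6)(k1 + 2k2 + 2k3 + k4): V^p = -2.0000, V^q = 1.0000
step 2: k1 = (0.000000, 0.000000), k2 = (0.000000, 0.000000), k3 = (0.000000, 0.000000), k4 = (0.000000, 0.000000); V <- V + (h/6)(k1 + 2k2 + 2k3 + k4): V^p = -2.0000, V^q = 1.0000
step 3: k1 = (0.000000, 0.000000), k2 = (0.000000, 0.000000), k3 = (0.000000, 0.000000), k4 = (0.000000, 0.000000); V <- V + (h/6)(k1 + 2k2 + 2k3 + k4): V^p = -2.0000, V^q = 1.0000


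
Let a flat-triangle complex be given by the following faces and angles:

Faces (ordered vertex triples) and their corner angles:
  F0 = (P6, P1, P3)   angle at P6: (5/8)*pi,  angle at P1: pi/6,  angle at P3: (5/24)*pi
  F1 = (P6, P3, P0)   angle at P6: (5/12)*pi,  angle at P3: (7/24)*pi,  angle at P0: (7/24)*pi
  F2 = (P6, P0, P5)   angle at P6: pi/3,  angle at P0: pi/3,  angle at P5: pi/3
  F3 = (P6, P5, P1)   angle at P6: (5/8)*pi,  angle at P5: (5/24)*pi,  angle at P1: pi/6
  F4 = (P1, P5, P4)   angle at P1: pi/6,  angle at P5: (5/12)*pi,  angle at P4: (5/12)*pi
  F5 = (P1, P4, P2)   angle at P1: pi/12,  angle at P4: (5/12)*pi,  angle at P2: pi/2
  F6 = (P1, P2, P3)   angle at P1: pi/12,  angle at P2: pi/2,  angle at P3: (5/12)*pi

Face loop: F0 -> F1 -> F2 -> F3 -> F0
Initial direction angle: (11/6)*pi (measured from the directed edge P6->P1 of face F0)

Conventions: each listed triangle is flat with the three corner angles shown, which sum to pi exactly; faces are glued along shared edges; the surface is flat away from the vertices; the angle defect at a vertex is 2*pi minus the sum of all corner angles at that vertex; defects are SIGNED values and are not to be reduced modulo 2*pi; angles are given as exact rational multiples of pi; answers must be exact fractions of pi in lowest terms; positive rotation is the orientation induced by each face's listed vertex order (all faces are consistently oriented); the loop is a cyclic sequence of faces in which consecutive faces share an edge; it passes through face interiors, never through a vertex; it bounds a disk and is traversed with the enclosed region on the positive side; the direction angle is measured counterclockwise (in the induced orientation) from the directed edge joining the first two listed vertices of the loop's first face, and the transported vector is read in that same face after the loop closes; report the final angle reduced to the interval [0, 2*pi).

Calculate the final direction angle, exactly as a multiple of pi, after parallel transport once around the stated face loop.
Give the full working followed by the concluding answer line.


enclosed vertex P6: corner angles sum to 2*pi, defect = 2*pi - 2*pi = 0
transport around the loop rotates by the sum of enclosed defects; add to the initial angle mod 2*pi
final angle = (11/6)*pi + 0 = (11/6)*pi (mod 2*pi)

Answer: final direction angle = (11/6)*pi


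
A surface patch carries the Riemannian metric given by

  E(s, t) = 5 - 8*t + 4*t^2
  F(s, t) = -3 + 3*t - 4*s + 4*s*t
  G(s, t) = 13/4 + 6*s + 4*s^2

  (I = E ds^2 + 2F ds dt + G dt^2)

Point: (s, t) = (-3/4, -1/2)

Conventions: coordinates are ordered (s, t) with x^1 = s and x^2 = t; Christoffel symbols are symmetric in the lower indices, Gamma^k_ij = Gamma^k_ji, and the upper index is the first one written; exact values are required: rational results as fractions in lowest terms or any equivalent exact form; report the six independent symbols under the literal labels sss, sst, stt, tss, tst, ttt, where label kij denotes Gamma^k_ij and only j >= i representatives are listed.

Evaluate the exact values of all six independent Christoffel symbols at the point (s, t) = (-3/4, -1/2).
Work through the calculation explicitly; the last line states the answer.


E = 10, F = 0, G = 1 at the point
E_s = 0, E_t = -12, F_s = -6, F_t = 0, G_s = 0, G_t = 0
EG - F^2 = 10;  g^inv = (1/10) * [[1, 0], [0, 10]]
first-kind symbols [ij,l] = (1/2)(d_i g_jl + d_j g_il - d_l g_ij): [ss,s] = E_s/2 = 0, [ss,t] = F_s - E_t/2 = 0, [st,s] = E_t/2 = -6, [st,t] = G_s/2 = 0, [tt,s] = F_t - G_s/2 = 0, [tt,t] = G_t/2 = 0
Gamma^s_ij = (G*[ij,s] - F*[ij,t])/(EG - F^2), Gamma^t_ij = (E*[ij,t] - F*[ij,s])/(EG - F^2)

Answer: Gamma_sss = 0, Gamma_sst = -3/5, Gamma_stt = 0, Gamma_tss = 0, Gamma_tst = 0, Gamma_ttt = 0


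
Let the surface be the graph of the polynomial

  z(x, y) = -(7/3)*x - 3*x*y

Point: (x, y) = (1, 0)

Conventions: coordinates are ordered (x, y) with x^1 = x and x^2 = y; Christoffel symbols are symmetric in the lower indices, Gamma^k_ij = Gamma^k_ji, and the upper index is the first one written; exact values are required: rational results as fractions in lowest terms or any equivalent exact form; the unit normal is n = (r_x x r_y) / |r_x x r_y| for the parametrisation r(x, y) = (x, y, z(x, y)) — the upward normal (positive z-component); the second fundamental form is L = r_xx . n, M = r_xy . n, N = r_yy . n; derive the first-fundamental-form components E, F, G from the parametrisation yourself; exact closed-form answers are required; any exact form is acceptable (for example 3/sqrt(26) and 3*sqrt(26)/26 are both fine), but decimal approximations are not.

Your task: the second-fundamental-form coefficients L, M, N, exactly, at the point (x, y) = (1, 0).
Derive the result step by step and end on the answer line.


z_x = -7/3, z_y = -3, z_xx = 0, z_xy = -3, z_yy = 0
E = 58/9, F = 7, G = 10; answer radicand W^2 = 139/9
unnormalised second-form numerators: l = 0, m = -3, n = 0; L = l/sqrt(139/9), and similarly M = m/sqrt(W^2), N = n/sqrt(W^2)

Answer: L = 0, M = -9*sqrt(139)/139, N = 0


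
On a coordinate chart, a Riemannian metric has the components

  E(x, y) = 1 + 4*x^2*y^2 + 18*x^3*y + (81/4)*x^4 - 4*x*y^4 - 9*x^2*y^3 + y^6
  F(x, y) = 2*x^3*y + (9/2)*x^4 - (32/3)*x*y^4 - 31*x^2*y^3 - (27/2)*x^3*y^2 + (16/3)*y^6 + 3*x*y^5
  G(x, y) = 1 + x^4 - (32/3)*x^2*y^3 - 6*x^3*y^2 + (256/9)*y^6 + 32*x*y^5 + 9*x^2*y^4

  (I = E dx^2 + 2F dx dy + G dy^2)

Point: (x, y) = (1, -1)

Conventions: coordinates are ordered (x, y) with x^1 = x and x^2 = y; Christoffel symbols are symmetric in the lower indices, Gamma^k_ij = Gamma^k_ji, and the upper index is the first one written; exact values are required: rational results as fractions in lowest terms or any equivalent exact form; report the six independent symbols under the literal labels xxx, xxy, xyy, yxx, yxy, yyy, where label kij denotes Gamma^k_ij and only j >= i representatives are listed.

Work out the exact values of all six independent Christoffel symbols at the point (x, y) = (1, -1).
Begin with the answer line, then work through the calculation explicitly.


Answer: Gamma_xxx = 882/877, Gamma_xxy = -126/877, Gamma_xyy = -1260/877, Gamma_yxx = 840/877, Gamma_yxy = -120/877, Gamma_yyy = -1200/877

E = 53/4, F = 35/3, G = 109/9 at the point
E_x = 49, E_y = -7, F_x = 119/6, F_y = -115/3, G_x = -20/3, G_y = -200/3
EG - F^2 = 877/36;  g^inv = (36/877) * [[109/9, -35/3], [-35/3, 53/4]]
first-kind symbols [ij,l] = (1/2)(d_i g_jl + d_j g_il - d_l g_ij): [xx,x] = E_x/2 = 49/2, [xx,y] = F_x - E_y/2 = 70/3, [xy,x] = E_y/2 = -7/2, [xy,y] = G_x/2 = -10/3, [yy,x] = F_y - G_x/2 = -35, [yy,y] = G_y/2 = -100/3
Gamma^x_ij = (G*[ij,x] - F*[ij,y])/(EG - F^2), Gamma^y_ij = (E*[ij,y] - F*[ij,x])/(EG - F^2)


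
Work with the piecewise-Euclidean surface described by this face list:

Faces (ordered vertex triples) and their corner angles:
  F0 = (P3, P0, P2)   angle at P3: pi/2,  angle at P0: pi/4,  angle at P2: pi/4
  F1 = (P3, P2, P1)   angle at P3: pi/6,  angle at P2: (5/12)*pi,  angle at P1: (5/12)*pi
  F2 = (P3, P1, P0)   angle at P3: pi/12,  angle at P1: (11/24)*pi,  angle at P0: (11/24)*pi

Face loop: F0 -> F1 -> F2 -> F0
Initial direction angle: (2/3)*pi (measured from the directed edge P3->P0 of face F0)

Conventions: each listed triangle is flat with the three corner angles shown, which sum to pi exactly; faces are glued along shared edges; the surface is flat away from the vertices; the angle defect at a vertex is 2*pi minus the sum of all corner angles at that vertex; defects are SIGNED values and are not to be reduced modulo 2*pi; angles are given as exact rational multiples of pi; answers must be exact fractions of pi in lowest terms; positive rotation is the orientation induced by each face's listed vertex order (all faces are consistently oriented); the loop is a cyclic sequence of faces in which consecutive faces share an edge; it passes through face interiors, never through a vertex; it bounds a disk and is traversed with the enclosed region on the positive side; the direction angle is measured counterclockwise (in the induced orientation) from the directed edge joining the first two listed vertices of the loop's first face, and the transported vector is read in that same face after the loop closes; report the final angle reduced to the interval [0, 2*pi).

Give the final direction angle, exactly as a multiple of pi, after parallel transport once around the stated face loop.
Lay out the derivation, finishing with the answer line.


enclosed vertex P3: corner angles sum to (3/4)*pi, defect = 2*pi - (3/4)*pi = (5/4)*pi
the final direction is the initial angle plus the enclosed defects, taken mod 2*pi in the induced orientation
final angle = (2/3)*pi + (5/4)*pi = (23/12)*pi (mod 2*pi)

Answer: final direction angle = (23/12)*pi


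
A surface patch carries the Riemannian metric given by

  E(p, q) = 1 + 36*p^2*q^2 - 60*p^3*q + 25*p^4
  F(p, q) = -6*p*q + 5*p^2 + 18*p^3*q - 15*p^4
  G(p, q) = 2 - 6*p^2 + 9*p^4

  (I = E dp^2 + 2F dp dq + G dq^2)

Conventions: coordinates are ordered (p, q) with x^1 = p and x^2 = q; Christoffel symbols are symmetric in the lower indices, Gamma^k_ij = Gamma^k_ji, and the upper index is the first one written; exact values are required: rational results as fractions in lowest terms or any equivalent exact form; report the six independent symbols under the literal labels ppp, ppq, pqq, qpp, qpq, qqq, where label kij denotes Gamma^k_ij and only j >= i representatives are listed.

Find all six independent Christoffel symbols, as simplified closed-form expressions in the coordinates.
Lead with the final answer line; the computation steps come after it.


Answer: Gamma_ppp = (25*p^3 - 45*p^2*q + 18*p*q^2)/(17*p^4 - 30*p^3*q + 18*p^2*q^2 - 3*p^2 + 1), Gamma_ppq = (-15*p^3 + 18*p^2*q)/(17*p^4 - 30*p^3*q + 18*p^2*q^2 - 3*p^2 + 1), Gamma_pqq = 0, Gamma_qpp = (-15*p^3 + 9*p^2*q + 5*p - 3*q)/(17*p^4 - 30*p^3*q + 18*p^2*q^2 - 3*p^2 + 1), Gamma_qpq = (9*p^3 - 3*p)/(17*p^4 - 30*p^3*q + 18*p^2*q^2 - 3*p^2 + 1), Gamma_qqq = 0

E = 1 + 36*p^2*q^2 - 60*p^3*q + 25*p^4; F = -6*p*q + 5*p^2 + 18*p^3*q - 15*p^4; G = 2 - 6*p^2 + 9*p^4
Gamma^k_ij = (1/2) g^{kl} (d_i g_jl + d_j g_il - d_l g_ij), with g^inv = (1/(EG-F^2)) [[G, -F], [-F, E]]
first partials: E_p = 72*p*q^2 - 180*p^2*q + 100*p^3, E_q = 72*p^2*q - 60*p^3, F_p = -6*q + 10*p + 54*p^2*q - 60*p^3, F_q = -6*p + 18*p^3, G_p = -12*p + 36*p^3, G_q = 0
D = EG - F^2 = 2 - 6*p^2 + 36*p^2*q^2 - 60*p^3*q + 34*p^4
expanded: Gamma^p_pp = (G E_p - 2F F_p + F E_q)/(2D), Gamma^p_pq = (G E_q - F G_p)/(2D), Gamma^p_qq = (2G F_q - G G_p - F G_q)/(2D), Gamma^q_pp = (2E F_p - E E_q - F E_p)/(2D), Gamma^q_pq = (E G_p - F E_q)/(2D), Gamma^q_qq = (E G_q - 2F F_q + F G_p)/(2D); substitute and cancel common factors


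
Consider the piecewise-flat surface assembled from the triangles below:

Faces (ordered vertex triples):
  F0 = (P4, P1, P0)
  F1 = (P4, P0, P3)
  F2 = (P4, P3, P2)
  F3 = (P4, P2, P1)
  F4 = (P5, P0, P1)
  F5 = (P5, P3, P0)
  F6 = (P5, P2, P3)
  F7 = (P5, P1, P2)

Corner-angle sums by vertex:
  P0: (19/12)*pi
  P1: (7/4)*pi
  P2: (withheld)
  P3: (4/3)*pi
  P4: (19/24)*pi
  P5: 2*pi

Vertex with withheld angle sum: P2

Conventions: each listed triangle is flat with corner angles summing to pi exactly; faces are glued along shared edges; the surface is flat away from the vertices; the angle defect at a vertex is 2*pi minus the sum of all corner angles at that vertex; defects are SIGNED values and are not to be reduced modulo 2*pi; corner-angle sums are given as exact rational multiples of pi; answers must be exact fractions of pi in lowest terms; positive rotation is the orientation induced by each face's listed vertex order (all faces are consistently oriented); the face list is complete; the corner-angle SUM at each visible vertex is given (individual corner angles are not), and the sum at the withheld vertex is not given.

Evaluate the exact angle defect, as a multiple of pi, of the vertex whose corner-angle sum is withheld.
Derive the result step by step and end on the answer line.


V = 6, E = 12, F = 8; chi = V - E + F = 2
Gauss-Bonnet: total defect = 2*pi*chi = 4*pi; visible defects sum to (61/24)*pi

Answer: defect(P2) = (35/24)*pi


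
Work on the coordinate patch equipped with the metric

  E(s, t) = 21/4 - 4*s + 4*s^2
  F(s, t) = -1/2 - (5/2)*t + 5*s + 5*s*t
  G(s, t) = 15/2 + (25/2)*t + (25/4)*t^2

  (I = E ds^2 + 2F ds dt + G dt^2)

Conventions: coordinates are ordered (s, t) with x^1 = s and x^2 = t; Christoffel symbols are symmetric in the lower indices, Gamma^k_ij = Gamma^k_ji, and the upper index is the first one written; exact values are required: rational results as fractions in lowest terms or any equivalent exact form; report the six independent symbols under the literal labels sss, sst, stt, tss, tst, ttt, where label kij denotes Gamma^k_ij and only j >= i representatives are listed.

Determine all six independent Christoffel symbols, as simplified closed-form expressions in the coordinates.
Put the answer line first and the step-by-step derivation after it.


Answer: Gamma_sss = (80*s - 160*t - 200)/(80*s^2 - 320*s*t - 400*s + 425*t^2 + 1010*t + 626), Gamma_sst = 0, Gamma_stt = (100*s - 200*t - 250)/(80*s^2 - 320*s*t - 400*s + 425*t^2 + 1010*t + 626), Gamma_tss = (-128*s + 340*t + 404)/(80*s^2 - 320*s*t - 400*s + 425*t^2 + 1010*t + 626), Gamma_tst = 0, Gamma_ttt = (-160*s + 425*t + 505)/(80*s^2 - 320*s*t - 400*s + 425*t^2 + 1010*t + 626)

E = 21/4 - 4*s + 4*s^2; F = -1/2 - (5/2)*t + 5*s + 5*s*t; G = 15/2 + (25/2)*t + (25/4)*t^2
Gamma^k_ij = (1/2) g^{kl} (d_i g_jl + d_j g_il - d_l g_ij), with g^inv = (1/(EG-F^2)) [[G, -F], [-F, E]]
first partials: E_s = -4 + 8*s, E_t = 0, F_s = 5 + 5*t, F_t = -5/2 + 5*s, G_s = 0, G_t = 25/2 + (25/2)*t
D = EG - F^2 = 313/8 + (505/8)*t - 25*s + (425/16)*t^2 - 20*s*t + 5*s^2
expanded: Gamma^s_ss = (G E_s - 2F F_s + F E_t)/(2D), Gamma^s_st = (G E_t - F G_s)/(2D), Gamma^s_tt = (2G F_t - G G_s - F G_t)/(2D), Gamma^t_ss = (2E F_s - E E_t - F E_s)/(2D), Gamma^t_st = (E G_s - F E_t)/(2D), Gamma^t_tt = (E G_t - 2F F_t + F G_s)/(2D); substitute and cancel common factors


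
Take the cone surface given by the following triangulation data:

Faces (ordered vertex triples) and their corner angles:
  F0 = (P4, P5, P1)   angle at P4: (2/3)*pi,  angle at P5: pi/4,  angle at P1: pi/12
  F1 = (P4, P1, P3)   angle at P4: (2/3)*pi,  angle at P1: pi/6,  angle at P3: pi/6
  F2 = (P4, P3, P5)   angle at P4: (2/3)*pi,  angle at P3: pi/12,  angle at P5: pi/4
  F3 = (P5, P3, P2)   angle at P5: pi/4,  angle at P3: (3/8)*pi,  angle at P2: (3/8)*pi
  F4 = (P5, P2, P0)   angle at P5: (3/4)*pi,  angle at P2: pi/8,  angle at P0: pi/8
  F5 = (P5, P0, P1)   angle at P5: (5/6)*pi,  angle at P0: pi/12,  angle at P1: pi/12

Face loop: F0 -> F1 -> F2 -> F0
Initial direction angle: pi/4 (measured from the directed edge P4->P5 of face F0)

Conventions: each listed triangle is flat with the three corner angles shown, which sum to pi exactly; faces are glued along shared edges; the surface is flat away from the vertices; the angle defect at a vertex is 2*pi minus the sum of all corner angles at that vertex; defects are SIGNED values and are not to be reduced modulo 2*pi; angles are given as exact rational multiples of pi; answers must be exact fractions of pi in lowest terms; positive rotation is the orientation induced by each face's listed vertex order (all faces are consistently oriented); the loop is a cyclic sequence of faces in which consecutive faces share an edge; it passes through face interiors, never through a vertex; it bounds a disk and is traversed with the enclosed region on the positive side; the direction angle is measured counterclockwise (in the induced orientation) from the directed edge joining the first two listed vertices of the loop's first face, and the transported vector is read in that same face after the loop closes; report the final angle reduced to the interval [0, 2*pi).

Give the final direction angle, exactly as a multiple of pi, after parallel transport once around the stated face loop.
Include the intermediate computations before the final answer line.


enclosed vertex P4: corner angles sum to 2*pi, defect = 2*pi - 2*pi = 0
transport around the loop rotates by the sum of enclosed defects; add to the initial angle mod 2*pi
final angle = pi/4 + 0 = pi/4 (mod 2*pi)

Answer: final direction angle = pi/4


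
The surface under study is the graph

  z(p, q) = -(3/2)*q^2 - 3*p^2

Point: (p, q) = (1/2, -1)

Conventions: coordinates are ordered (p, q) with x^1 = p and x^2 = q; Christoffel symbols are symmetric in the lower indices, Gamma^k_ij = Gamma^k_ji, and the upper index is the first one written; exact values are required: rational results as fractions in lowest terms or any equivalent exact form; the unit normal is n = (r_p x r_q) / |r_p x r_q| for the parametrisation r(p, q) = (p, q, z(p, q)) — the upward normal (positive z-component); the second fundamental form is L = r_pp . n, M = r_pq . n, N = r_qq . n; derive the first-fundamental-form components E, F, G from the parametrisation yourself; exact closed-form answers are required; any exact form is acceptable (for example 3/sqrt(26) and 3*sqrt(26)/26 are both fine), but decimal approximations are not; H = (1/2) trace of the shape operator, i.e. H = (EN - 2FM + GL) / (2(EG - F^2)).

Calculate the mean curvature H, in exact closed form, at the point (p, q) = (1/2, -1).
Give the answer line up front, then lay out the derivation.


Answer: H = -45*sqrt(19)/361

z_p = -3, z_q = 3, z_pp = -6, z_pq = 0, z_qq = -3
E = 10, F = -9, G = 10; answer radicand W^2 = 19
unnormalised second-form numerators: l = -6, m = 0, n = -3; L = l/sqrt(19), and similarly M = m/sqrt(W^2), N = n/sqrt(W^2)
H = (E*n - 2*F*m + G*l) / (2*(EG - F^2)*sqrt(W^2)); E*n - 2*F*m + G*l = -90, EG - F^2 = 19, so H = (-45/19)/sqrt(19)


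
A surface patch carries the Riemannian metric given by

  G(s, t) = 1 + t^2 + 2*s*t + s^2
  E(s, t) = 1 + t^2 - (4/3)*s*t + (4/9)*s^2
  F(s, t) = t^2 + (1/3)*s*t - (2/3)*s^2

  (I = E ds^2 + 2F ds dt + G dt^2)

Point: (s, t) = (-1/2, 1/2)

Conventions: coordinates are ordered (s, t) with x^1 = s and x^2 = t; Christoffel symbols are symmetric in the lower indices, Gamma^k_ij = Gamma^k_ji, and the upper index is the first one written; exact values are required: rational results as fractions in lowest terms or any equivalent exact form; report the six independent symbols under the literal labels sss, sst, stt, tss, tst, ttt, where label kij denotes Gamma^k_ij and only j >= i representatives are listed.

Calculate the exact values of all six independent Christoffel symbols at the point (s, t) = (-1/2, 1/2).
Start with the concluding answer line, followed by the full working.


Answer: Gamma_sss = -20/61, Gamma_sst = 30/61, Gamma_stt = 30/61, Gamma_tss = 0, Gamma_tst = 0, Gamma_ttt = 0

E = 61/36, F = 0, G = 1 at the point
E_s = -10/9, E_t = 5/3, F_s = 5/6, F_t = 5/6, G_s = 0, G_t = 0
EG - F^2 = 61/36;  g^inv = (36/61) * [[1, 0], [0, 61/36]]
first-kind symbols [ij,l] = (1/2)(d_i g_jl + d_j g_il - d_l g_ij): [ss,s] = E_s/2 = -5/9, [ss,t] = F_s - E_t/2 = 0, [st,s] = E_t/2 = 5/6, [st,t] = G_s/2 = 0, [tt,s] = F_t - G_s/2 = 5/6, [tt,t] = G_t/2 = 0
Gamma^s_ij = (G*[ij,s] - F*[ij,t])/(EG - F^2), Gamma^t_ij = (E*[ij,t] - F*[ij,s])/(EG - F^2)


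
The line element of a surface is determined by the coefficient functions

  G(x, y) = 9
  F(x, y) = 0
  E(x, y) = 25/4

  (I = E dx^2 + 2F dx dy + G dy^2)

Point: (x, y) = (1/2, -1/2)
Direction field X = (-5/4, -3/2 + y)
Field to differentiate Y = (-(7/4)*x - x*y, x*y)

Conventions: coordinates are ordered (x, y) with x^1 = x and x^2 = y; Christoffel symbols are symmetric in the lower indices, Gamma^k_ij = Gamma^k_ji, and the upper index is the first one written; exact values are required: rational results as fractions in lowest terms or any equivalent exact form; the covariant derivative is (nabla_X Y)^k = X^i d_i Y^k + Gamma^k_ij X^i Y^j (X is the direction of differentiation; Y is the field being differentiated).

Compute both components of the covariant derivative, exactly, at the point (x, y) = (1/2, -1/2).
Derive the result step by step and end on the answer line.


E = 25/4, F = 0, G = 9 at the point
E_x = 0, E_y = 0, F_x = 0, F_y = 0, G_x = 0, G_y = 0
EG - F^2 = 225/4;  g^inv = (4/225) * [[9, 0], [0, 25/4]]
first-kind symbols [ij,l] = (1/2)(d_i g_jl + d_j g_il - d_l g_ij): [xx,x] = E_x/2 = 0, [xx,y] = F_x - E_y/2 = 0, [xy,x] = E_y/2 = 0, [xy,y] = G_x/2 = 0, [yy,x] = F_y - G_x/2 = 0, [yy,y] = G_y/2 = 0
Gamma^x_ij = (G*[ij,x] - F*[ij,y])/(EG - F^2), Gamma^y_ij = (E*[ij,y] - F*[ij,x])/(EG - F^2)
Gamma_xxx = 0, Gamma_xxy = 0, Gamma_xyy = 0, Gamma_yxx = 0, Gamma_yxy = 0, Gamma_yyy = 0
X = (-5/4, -2), Y = (-5/8, -1/4) at the point

Answer: (nabla_X Y)^x = 41/16, (nabla_X Y)^y = -3/8


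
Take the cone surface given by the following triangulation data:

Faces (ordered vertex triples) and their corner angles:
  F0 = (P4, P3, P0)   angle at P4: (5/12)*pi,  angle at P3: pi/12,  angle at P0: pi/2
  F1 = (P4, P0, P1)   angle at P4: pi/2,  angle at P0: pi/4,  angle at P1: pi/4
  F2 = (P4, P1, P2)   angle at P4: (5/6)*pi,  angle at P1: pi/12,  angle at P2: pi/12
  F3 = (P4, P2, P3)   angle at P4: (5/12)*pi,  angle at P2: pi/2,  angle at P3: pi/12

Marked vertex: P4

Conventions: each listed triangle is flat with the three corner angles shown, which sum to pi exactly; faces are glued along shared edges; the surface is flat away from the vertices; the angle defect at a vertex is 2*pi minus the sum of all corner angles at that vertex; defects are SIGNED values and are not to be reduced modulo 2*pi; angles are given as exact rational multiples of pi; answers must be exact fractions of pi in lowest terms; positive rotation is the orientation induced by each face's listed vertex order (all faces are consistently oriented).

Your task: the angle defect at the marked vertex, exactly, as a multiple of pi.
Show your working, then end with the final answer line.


Sum of corner angles at P4: (13/6)*pi
defect = 2*pi - (13/6)*pi

Answer: defect(P4) = -pi/6


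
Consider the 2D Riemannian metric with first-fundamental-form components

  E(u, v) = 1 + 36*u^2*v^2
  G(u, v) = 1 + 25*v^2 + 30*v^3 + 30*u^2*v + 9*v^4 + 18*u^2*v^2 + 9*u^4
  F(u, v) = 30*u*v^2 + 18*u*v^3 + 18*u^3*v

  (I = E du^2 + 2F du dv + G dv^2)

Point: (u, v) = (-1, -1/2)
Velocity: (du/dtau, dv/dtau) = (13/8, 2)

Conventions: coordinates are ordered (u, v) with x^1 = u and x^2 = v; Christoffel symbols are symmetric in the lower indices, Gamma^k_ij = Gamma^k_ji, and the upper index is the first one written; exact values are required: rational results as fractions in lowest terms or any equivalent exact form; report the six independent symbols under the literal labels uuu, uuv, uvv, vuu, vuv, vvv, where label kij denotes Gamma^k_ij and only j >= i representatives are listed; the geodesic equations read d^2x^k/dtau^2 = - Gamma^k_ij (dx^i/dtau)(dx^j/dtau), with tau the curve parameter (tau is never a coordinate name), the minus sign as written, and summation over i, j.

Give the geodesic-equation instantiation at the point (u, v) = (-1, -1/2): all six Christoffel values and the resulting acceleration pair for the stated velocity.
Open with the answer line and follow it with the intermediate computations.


Answer: Gamma_uuu = -144/185, Gamma_uuv = -288/185, Gamma_uvv = 96/185, Gamma_vuu = -12/37, Gamma_vuv = -24/37, Gamma_vvv = 8/37; accelerations (d^2u/dtau^2, d^2v/dtau^2) = (7473/740, 2491/592)

E = 10, F = 15/4, G = 41/16 at the point
E_u = -18, E_v = -36, F_u = -87/4, F_v = -3/2, G_u = -15, G_v = 5
EG - F^2 = 185/16;  g^inv = (16/185) * [[41/16, -15/4], [-15/4, 10]]
first-kind symbols [ij,l] = (1/2)(d_i g_jl + d_j g_il - d_l g_ij): [uu,u] = E_u/2 = -9, [uu,v] = F_u - E_v/2 = -15/4, [uv,u] = E_v/2 = -18, [uv,v] = G_u/2 = -15/2, [vv,u] = F_v - G_u/2 = 6, [vv,v] = G_v/2 = 5/2
Gamma^u_ij = (G*[ij,u] - F*[ij,v])/(EG - F^2), Gamma^v_ij = (E*[ij,v] - F*[ij,u])/(EG - F^2)
Gamma_uuu = -144/185, Gamma_uuv = -288/185, Gamma_uvv = 96/185, Gamma_vuu = -12/37, Gamma_vuv = -24/37, Gamma_vvv = 8/37
d^2u/dtau^2 = -(Gamma_uuu*(13/8)^2 + 2*Gamma_uuv*(13/8)*(2) + Gamma_uvv*(2)^2) = 7473/740
d^2v/dtau^2 = -(Gamma_vuu*(13/8)^2 + 2*Gamma_vuv*(13/8)*(2) + Gamma_vvv*(2)^2) = 2491/592


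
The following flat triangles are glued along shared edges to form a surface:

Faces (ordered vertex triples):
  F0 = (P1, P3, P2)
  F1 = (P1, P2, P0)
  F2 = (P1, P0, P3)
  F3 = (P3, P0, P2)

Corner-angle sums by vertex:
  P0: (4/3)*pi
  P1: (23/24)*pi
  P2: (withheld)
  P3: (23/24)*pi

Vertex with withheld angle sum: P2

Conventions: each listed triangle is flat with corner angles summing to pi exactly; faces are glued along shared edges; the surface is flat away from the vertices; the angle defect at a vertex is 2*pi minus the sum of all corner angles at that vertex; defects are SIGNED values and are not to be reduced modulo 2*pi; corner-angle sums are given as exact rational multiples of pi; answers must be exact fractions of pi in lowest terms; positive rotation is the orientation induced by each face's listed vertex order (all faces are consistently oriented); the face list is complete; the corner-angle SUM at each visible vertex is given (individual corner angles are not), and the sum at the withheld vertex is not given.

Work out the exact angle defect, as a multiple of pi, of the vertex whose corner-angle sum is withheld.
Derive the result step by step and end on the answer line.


V = 4, E = 6, F = 4; chi = V - E + F = 2
Gauss-Bonnet: total defect = 2*pi*chi = 4*pi; visible defects sum to (11/4)*pi

Answer: defect(P2) = (5/4)*pi


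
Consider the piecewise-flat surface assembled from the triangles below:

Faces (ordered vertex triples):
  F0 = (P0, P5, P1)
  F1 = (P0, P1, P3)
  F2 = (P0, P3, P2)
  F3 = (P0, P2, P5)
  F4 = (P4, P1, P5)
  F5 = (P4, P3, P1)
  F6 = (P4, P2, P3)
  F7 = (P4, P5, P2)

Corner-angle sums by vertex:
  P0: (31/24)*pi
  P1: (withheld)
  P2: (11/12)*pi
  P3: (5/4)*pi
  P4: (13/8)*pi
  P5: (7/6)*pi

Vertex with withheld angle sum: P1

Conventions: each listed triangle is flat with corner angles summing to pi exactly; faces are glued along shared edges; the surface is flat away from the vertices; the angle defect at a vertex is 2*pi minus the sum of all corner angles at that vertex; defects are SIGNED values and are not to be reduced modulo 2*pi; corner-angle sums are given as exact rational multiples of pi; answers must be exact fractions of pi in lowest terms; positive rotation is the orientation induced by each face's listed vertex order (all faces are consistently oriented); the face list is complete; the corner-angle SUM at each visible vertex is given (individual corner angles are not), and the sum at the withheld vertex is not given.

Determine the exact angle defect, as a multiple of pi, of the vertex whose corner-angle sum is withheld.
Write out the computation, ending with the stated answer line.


V = 6, E = 12, F = 8; chi = V - E + F = 2
Gauss-Bonnet: total defect = 2*pi*chi = 4*pi; visible defects sum to (15/4)*pi

Answer: defect(P1) = pi/4


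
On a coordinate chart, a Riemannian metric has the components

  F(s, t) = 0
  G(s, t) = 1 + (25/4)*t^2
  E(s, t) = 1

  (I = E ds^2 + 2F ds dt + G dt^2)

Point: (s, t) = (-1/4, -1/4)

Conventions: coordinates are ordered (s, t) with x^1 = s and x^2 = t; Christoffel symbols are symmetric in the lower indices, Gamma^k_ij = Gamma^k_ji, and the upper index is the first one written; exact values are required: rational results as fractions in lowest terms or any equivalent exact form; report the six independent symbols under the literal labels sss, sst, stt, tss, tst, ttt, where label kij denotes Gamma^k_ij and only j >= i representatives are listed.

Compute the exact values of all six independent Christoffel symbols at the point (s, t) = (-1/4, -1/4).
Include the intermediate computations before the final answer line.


E = 1, F = 0, G = 89/64 at the point
E_s = 0, E_t = 0, F_s = 0, F_t = 0, G_s = 0, G_t = -25/8
EG - F^2 = 89/64;  g^inv = (64/89) * [[89/64, 0], [0, 1]]
first-kind symbols [ij,l] = (1/2)(d_i g_jl + d_j g_il - d_l g_ij): [ss,s] = E_s/2 = 0, [ss,t] = F_s - E_t/2 = 0, [st,s] = E_t/2 = 0, [st,t] = G_s/2 = 0, [tt,s] = F_t - G_s/2 = 0, [tt,t] = G_t/2 = -25/16
Gamma^s_ij = (G*[ij,s] - F*[ij,t])/(EG - F^2), Gamma^t_ij = (E*[ij,t] - F*[ij,s])/(EG - F^2)

Answer: Gamma_sss = 0, Gamma_sst = 0, Gamma_stt = 0, Gamma_tss = 0, Gamma_tst = 0, Gamma_ttt = -100/89


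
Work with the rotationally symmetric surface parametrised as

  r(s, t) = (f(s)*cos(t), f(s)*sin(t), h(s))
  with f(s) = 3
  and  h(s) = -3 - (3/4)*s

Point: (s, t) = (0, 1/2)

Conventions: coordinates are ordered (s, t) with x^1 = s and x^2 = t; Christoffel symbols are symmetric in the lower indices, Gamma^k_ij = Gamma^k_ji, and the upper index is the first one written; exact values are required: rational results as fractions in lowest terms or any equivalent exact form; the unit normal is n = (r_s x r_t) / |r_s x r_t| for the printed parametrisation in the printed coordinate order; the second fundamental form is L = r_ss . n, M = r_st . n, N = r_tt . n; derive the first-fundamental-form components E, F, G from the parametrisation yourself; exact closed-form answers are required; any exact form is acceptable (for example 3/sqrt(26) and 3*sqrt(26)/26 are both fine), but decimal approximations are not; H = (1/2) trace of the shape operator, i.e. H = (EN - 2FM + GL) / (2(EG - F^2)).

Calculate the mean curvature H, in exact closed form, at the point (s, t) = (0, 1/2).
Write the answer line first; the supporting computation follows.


Answer: H = -1/6

f = 3, f' = 0, f'' = 0, h' = -3/4, h'' = 0
E = 9/16, F = 0, G = 9; answer radicand W^2 = 9/16
unnormalised second-form numerators: l = 0, m = 0, n = -9/4; L = l/sqrt(9/16), and similarly M = m/sqrt(W^2), N = n/sqrt(W^2)
H = (E*n - 2*F*m + G*l) / (2*(EG - F^2)*sqrt(W^2)); E*n - 2*F*m + G*l = -81/64, EG - F^2 = 81/16, so H = (-1/8)/sqrt(9/16)


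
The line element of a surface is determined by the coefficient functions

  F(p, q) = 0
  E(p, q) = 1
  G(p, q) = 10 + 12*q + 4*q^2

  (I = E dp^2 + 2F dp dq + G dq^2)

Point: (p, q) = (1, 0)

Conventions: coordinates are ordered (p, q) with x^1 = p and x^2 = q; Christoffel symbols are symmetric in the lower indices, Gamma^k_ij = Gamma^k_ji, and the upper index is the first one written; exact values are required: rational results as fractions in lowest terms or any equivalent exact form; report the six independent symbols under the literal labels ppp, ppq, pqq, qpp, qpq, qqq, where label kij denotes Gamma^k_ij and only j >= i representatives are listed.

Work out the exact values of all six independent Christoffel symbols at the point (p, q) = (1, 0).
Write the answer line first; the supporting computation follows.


Answer: Gamma_ppp = 0, Gamma_ppq = 0, Gamma_pqq = 0, Gamma_qpp = 0, Gamma_qpq = 0, Gamma_qqq = 3/5

E = 1, F = 0, G = 10 at the point
E_p = 0, E_q = 0, F_p = 0, F_q = 0, G_p = 0, G_q = 12
EG - F^2 = 10;  g^inv = (1/10) * [[10, 0], [0, 1]]
first-kind symbols [ij,l] = (1/2)(d_i g_jl + d_j g_il - d_l g_ij): [pp,p] = E_p/2 = 0, [pp,q] = F_p - E_q/2 = 0, [pq,p] = E_q/2 = 0, [pq,q] = G_p/2 = 0, [qq,p] = F_q - G_p/2 = 0, [qq,q] = G_q/2 = 6
Gamma^p_ij = (G*[ij,p] - F*[ij,q])/(EG - F^2), Gamma^q_ij = (E*[ij,q] - F*[ij,p])/(EG - F^2)


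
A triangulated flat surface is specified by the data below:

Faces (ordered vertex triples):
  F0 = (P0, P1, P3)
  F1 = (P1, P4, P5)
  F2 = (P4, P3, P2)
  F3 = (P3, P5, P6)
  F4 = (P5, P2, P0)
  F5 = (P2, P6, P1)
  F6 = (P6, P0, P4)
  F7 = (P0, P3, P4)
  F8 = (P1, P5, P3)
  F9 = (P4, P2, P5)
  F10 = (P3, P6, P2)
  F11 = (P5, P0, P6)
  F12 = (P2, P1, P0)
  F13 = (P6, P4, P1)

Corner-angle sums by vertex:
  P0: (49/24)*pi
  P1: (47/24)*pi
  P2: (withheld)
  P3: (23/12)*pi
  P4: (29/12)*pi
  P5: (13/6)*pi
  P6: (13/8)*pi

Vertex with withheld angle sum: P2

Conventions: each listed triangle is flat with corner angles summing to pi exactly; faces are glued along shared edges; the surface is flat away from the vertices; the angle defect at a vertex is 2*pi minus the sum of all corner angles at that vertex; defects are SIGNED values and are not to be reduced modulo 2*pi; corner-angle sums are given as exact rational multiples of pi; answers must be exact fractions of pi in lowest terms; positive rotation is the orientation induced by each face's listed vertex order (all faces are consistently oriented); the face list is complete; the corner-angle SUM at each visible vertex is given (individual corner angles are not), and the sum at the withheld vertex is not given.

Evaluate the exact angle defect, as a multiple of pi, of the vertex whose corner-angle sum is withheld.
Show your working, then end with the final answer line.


V = 7, E = 21, F = 14; chi = V - E + F = 0
Gauss-Bonnet: total defect = 2*pi*chi = 0; visible defects sum to -pi/8

Answer: defect(P2) = pi/8


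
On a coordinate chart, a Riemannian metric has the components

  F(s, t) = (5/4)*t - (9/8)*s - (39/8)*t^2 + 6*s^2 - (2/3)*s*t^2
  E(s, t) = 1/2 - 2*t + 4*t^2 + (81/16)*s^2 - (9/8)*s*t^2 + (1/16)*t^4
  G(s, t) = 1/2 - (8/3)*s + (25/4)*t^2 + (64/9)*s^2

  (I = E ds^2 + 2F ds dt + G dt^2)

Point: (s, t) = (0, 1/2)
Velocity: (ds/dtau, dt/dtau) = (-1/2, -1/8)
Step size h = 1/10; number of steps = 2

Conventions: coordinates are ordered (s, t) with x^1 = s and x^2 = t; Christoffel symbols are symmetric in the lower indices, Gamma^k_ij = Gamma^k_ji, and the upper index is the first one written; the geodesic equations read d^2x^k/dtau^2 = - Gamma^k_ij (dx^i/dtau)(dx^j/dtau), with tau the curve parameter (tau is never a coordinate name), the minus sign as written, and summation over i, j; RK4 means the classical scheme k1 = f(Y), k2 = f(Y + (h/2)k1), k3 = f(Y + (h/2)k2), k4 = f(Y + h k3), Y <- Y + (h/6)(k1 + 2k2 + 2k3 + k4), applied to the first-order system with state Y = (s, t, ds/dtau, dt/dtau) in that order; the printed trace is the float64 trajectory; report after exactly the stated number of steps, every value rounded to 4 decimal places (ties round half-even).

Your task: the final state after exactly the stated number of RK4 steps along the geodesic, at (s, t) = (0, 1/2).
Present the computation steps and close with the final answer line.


f(Y) = (ds/dtau, dt/dtau, -Gamma^s_ij Y'^i Y'^j, -Gamma^t_ij Y'^i Y'^j) with the Gammas evaluated at the stage position; h = 0.100000; intermediate values shown to 6 dp
step 0: s = 0.0000, t = 0.5000, ds/dtau = -0.5000, dt/dtau = -0.1250
step 1:
  k1: at (s, t) = (0.000000, 0.500000), (ds/dtau, dt/dtau) = (-0.500000, -0.125000); Gamma_sss = -2.417111, Gamma_sst = 1.897381, Gamma_stt = -4.180590, Gamma_tss = -1.814522, Gamma_tst = -0.100249, Gamma_ttt = 0.311648; k1 = (-0.500000, -0.125000, 0.432427, 0.461292)
  k2: at (s, t) = (-0.025000, 0.493750), (ds/dtau, dt/dtau) = (-0.478379, -0.101935); Gamma_sss = -2.539834, Gamma_sst = 1.694432, Gamma_stt = -3.422722, Gamma_tss = -1.886177, Gamma_tst = -0.288336, Gamma_ttt = 0.598435; k2 = (-0.478379, -0.101935, 0.451542, 0.453547)
  k3: at (s, t) = (-0.023919, 0.494903), (ds/dtau, dt/dtau) = (-0.477423, -0.102323); Gamma_sss = -2.543981, Gamma_sst = 1.706278, Gamma_stt = -3.461188, Gamma_tss = -1.886957, Gamma_tst = -0.276398, Gamma_ttt = 0.581376; k3 = (-0.477423, -0.102323, 0.449387, 0.451017)
  k4: at (s, t) = (-0.047742, 0.489768), (ds/dtau, dt/dtau) = (-0.455061, -0.079898); Gamma_sss = -2.552540, Gamma_sst = 1.561139, Gamma_stt = -2.834768, Gamma_tss = -1.908125, Gamma_tst = -0.429423, Gamma_ttt = 0.790709; k4 = (-0.455061, -0.079898, 0.433157, 0.421315)
  Y <- Y + (h/6)(k1 + 2k2 + 2k3 + k4): s = -0.0478, t = 0.4898, ds/dtau = -0.4555, dt/dtau = -0.0801
step 2:
  k1: at (s, t) = (-0.047778, 0.489776), (ds/dtau, dt/dtau) = (-0.455543, -0.080138); Gamma_sss = -2.552588, Gamma_sst = 1.561012, Gamma_stt = -2.834037, Gamma_tss = -1.908168, Gamma_tst = -0.429560, Gamma_ttt = 0.790883; k1 = (-0.455543, -0.080138, 0.433938, 0.422265)
  k2: at (s, t) = (-0.070555, 0.485770), (ds/dtau, dt/dtau) = (-0.433846, -0.059025); Gamma_sss = -2.488208, Gamma_sst = 1.466625, Gamma_stt = -2.330015, Gamma_tss = -1.900033, Gamma_tst = -0.552661, Gamma_ttt = 0.932921; k2 = (-0.433846, -0.059025, 0.401340, 0.382683)
  k3: at (s, t) = (-0.069470, 0.486825), (ds/dtau, dt/dtau) = (-0.435476, -0.061004); Gamma_sss = -2.497529, Gamma_sst = 1.472222, Gamma_stt = -2.358557, Gamma_tss = -1.902581, Gamma_tst = -0.543492, Gamma_ttt = 0.923033; k3 = (-0.435476, -0.061004, 0.404185, 0.386245)
  k4: at (s, t) = (-0.091325, 0.483676), (ds/dtau, dt/dtau) = (-0.415124, -0.041513); Gamma_sss = -2.392329, Gamma_sst = 1.413410, Gamma_stt = -1.949461, Gamma_tss = -1.879843, Gamma_tst = -0.645225, Gamma_ttt = 1.017190; k4 = (-0.415124, -0.041513, 0.366910, 0.344435)
  Y <- Y + (h/6)(k1 + 2k2 + 2k3 + k4): s = -0.0913, t = 0.4837, ds/dtau = -0.4153, dt/dtau = -0.0417

Answer: s = -0.0913, t = 0.4837, ds/dtau = -0.4153, dt/dtau = -0.0417
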